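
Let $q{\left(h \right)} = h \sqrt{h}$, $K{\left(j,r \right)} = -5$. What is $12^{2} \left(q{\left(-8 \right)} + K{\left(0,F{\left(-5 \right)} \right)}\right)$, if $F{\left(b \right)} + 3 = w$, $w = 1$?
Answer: $-720 - 2304 i \sqrt{2} \approx -720.0 - 3258.3 i$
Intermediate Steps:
$F{\left(b \right)} = -2$ ($F{\left(b \right)} = -3 + 1 = -2$)
$q{\left(h \right)} = h^{\frac{3}{2}}$
$12^{2} \left(q{\left(-8 \right)} + K{\left(0,F{\left(-5 \right)} \right)}\right) = 12^{2} \left(\left(-8\right)^{\frac{3}{2}} - 5\right) = 144 \left(- 16 i \sqrt{2} - 5\right) = 144 \left(-5 - 16 i \sqrt{2}\right) = -720 - 2304 i \sqrt{2}$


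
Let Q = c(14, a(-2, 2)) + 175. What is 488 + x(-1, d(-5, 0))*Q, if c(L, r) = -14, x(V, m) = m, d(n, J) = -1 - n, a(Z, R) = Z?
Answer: 1132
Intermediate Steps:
Q = 161 (Q = -14 + 175 = 161)
488 + x(-1, d(-5, 0))*Q = 488 + (-1 - 1*(-5))*161 = 488 + (-1 + 5)*161 = 488 + 4*161 = 488 + 644 = 1132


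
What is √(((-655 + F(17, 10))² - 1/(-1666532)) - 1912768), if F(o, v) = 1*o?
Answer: I*√1045472697799534711/833266 ≈ 1227.1*I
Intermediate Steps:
F(o, v) = o
√(((-655 + F(17, 10))² - 1/(-1666532)) - 1912768) = √(((-655 + 17)² - 1/(-1666532)) - 1912768) = √(((-638)² - 1*(-1/1666532)) - 1912768) = √((407044 + 1/1666532) - 1912768) = √(678351851409/1666532 - 1912768) = √(-2509337229167/1666532) = I*√1045472697799534711/833266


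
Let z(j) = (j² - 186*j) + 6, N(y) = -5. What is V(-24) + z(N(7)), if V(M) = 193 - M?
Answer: 1178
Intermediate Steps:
z(j) = 6 + j² - 186*j
V(-24) + z(N(7)) = (193 - 1*(-24)) + (6 + (-5)² - 186*(-5)) = (193 + 24) + (6 + 25 + 930) = 217 + 961 = 1178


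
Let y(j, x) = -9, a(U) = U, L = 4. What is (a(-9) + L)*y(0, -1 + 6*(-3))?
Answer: 45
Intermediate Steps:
(a(-9) + L)*y(0, -1 + 6*(-3)) = (-9 + 4)*(-9) = -5*(-9) = 45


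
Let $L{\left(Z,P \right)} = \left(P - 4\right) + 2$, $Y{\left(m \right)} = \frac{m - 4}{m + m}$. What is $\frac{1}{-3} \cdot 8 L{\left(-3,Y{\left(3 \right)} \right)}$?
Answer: $\frac{52}{9} \approx 5.7778$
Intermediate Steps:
$Y{\left(m \right)} = \frac{-4 + m}{2 m}$
$L{\left(Z,P \right)} = -2 + P$ ($L{\left(Z,P \right)} = \left(-4 + P\right) + 2 = -2 + P$)
$\frac{1}{-3} \cdot 8 L{\left(-3,Y{\left(3 \right)} \right)} = \frac{1}{-3} \cdot 8 \left(-2 + \frac{-4 + 3}{2 \cdot 3}\right) = \left(- \frac{1}{3}\right) 8 \left(-2 + \frac{1}{2} \cdot \frac{1}{3} \left(-1\right)\right) = - \frac{8 \left(-2 - \frac{1}{6}\right)}{3} = \left(- \frac{8}{3}\right) \left(- \frac{13}{6}\right) = \frac{52}{9}$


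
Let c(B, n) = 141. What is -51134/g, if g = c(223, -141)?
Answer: -51134/141 ≈ -362.65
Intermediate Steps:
g = 141
-51134/g = -51134/141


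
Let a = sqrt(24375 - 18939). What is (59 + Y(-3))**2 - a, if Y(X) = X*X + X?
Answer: 4225 - 6*sqrt(151) ≈ 4151.3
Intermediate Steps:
Y(X) = X + X**2 (Y(X) = X**2 + X = X + X**2)
a = 6*sqrt(151) (a = sqrt(5436) = 6*sqrt(151) ≈ 73.729)
(59 + Y(-3))**2 - a = (59 - 3*(1 - 3))**2 - 6*sqrt(151) = (59 - 3*(-2))**2 - 6*sqrt(151) = (59 + 6)**2 - 6*sqrt(151) = 65**2 - 6*sqrt(151) = 4225 - 6*sqrt(151)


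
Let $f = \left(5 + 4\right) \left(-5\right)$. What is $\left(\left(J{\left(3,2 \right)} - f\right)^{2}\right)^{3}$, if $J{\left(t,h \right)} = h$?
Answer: $10779215329$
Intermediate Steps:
$f = -45$ ($f = 9 \left(-5\right) = -45$)
$\left(\left(J{\left(3,2 \right)} - f\right)^{2}\right)^{3} = \left(\left(2 - -45\right)^{2}\right)^{3} = \left(\left(2 + 45\right)^{2}\right)^{3} = \left(47^{2}\right)^{3} = 2209^{3} = 10779215329$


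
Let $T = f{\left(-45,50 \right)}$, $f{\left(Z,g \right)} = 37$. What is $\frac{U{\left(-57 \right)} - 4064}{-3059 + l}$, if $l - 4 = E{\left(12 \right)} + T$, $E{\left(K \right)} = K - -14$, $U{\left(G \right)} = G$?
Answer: $\frac{4121}{2992} \approx 1.3773$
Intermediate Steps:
$E{\left(K \right)} = 14 + K$ ($E{\left(K \right)} = K + 14 = 14 + K$)
$T = 37$
$l = 67$ ($l = 4 + \left(\left(14 + 12\right) + 37\right) = 4 + \left(26 + 37\right) = 4 + 63 = 67$)
$\frac{U{\left(-57 \right)} - 4064}{-3059 + l} = \frac{-57 - 4064}{-3059 + 67} = \frac{-57 - 4064}{-2992} = \left(-4121\right) \left(- \frac{1}{2992}\right) = \frac{4121}{2992}$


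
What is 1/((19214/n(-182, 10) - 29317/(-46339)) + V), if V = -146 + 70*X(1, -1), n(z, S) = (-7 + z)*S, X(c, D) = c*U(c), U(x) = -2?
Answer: -43790355/12941515738 ≈ -0.0033837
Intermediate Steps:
X(c, D) = -2*c (X(c, D) = c*(-2) = -2*c)
n(z, S) = S*(-7 + z)
V = -286 (V = -146 + 70*(-2*1) = -146 + 70*(-2) = -146 - 140 = -286)
1/((19214/n(-182, 10) - 29317/(-46339)) + V) = 1/((19214/((10*(-7 - 182))) - 29317/(-46339)) - 286) = 1/((19214/((10*(-189))) - 29317*(-1/46339)) - 286) = 1/((19214/(-1890) + 29317/46339) - 286) = 1/((19214*(-1/1890) + 29317/46339) - 286) = 1/((-9607/945 + 29317/46339) - 286) = 1/(-417474208/43790355 - 286) = 1/(-12941515738/43790355) = -43790355/12941515738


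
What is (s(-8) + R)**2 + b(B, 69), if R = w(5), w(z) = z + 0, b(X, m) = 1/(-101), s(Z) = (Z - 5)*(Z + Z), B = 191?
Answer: 4582268/101 ≈ 45369.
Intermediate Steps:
s(Z) = 2*Z*(-5 + Z) (s(Z) = (-5 + Z)*(2*Z) = 2*Z*(-5 + Z))
b(X, m) = -1/101
w(z) = z
R = 5
(s(-8) + R)**2 + b(B, 69) = (2*(-8)*(-5 - 8) + 5)**2 - 1/101 = (2*(-8)*(-13) + 5)**2 - 1/101 = (208 + 5)**2 - 1/101 = 213**2 - 1/101 = 45369 - 1/101 = 4582268/101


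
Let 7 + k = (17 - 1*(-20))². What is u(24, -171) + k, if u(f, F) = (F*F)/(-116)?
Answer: 128751/116 ≈ 1109.9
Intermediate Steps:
u(f, F) = -F²/116 (u(f, F) = F²*(-1/116) = -F²/116)
k = 1362 (k = -7 + (17 - 1*(-20))² = -7 + (17 + 20)² = -7 + 37² = -7 + 1369 = 1362)
u(24, -171) + k = -1/116*(-171)² + 1362 = -1/116*29241 + 1362 = -29241/116 + 1362 = 128751/116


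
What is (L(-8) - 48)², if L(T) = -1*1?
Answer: 2401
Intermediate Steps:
L(T) = -1
(L(-8) - 48)² = (-1 - 48)² = (-49)² = 2401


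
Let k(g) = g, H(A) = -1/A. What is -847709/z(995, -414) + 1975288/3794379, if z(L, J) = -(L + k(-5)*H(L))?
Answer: 71164492798913/83478867586 ≈ 852.49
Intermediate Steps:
z(L, J) = -L - 5/L (z(L, J) = -(L - (-5)/L) = -(L + 5/L) = -L - 5/L)
-847709/z(995, -414) + 1975288/3794379 = -847709/(-1*995 - 5/995) + 1975288/3794379 = -847709/(-995 - 5*1/995) + 1975288*(1/3794379) = -847709/(-995 - 1/199) + 1975288/3794379 = -847709/(-198006/199) + 1975288/3794379 = -847709*(-199/198006) + 1975288/3794379 = 168694091/198006 + 1975288/3794379 = 71164492798913/83478867586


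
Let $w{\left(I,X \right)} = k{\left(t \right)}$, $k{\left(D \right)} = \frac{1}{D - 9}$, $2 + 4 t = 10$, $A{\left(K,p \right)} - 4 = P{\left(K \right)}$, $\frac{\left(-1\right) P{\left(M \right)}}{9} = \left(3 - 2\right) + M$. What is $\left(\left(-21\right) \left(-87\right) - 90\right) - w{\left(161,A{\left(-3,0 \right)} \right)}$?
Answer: $\frac{12160}{7} \approx 1737.1$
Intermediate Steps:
$P{\left(M \right)} = -9 - 9 M$ ($P{\left(M \right)} = - 9 \left(\left(3 - 2\right) + M\right) = - 9 \left(1 + M\right) = -9 - 9 M$)
$A{\left(K,p \right)} = -5 - 9 K$ ($A{\left(K,p \right)} = 4 - \left(9 + 9 K\right) = -5 - 9 K$)
$t = 2$ ($t = - \frac{1}{2} + \frac{1}{4} \cdot 10 = - \frac{1}{2} + \frac{5}{2} = 2$)
$k{\left(D \right)} = \frac{1}{-9 + D}$
$w{\left(I,X \right)} = - \frac{1}{7}$ ($w{\left(I,X \right)} = \frac{1}{-9 + 2} = \frac{1}{-7} = - \frac{1}{7}$)
$\left(\left(-21\right) \left(-87\right) - 90\right) - w{\left(161,A{\left(-3,0 \right)} \right)} = \left(\left(-21\right) \left(-87\right) - 90\right) - - \frac{1}{7} = \left(1827 - 90\right) + \frac{1}{7} = 1737 + \frac{1}{7} = \frac{12160}{7}$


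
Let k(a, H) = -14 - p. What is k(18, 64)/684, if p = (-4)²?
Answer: -5/114 ≈ -0.043860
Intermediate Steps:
p = 16
k(a, H) = -30 (k(a, H) = -14 - 1*16 = -14 - 16 = -30)
k(18, 64)/684 = -30/684 = -30*1/684 = -5/114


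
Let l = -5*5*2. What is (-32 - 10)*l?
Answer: 2100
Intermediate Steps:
l = -50 (l = -25*2 = -50)
(-32 - 10)*l = (-32 - 10)*(-50) = -42*(-50) = 2100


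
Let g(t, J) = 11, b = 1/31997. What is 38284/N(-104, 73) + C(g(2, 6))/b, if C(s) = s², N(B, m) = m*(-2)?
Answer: 282610359/73 ≈ 3.8714e+6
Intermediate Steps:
N(B, m) = -2*m
b = 1/31997 ≈ 3.1253e-5
38284/N(-104, 73) + C(g(2, 6))/b = 38284/((-2*73)) + 11²/(1/31997) = 38284/(-146) + 121*31997 = 38284*(-1/146) + 3871637 = -19142/73 + 3871637 = 282610359/73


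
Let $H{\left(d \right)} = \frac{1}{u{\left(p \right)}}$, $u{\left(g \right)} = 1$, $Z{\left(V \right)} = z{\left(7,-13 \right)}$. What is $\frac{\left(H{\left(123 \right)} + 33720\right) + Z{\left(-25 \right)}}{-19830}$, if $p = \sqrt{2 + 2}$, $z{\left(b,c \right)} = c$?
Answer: $- \frac{5618}{3305} \approx -1.6998$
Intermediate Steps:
$Z{\left(V \right)} = -13$
$p = 2$ ($p = \sqrt{4} = 2$)
$H{\left(d \right)} = 1$ ($H{\left(d \right)} = 1^{-1} = 1$)
$\frac{\left(H{\left(123 \right)} + 33720\right) + Z{\left(-25 \right)}}{-19830} = \frac{\left(1 + 33720\right) - 13}{-19830} = \left(33721 - 13\right) \left(- \frac{1}{19830}\right) = 33708 \left(- \frac{1}{19830}\right) = - \frac{5618}{3305}$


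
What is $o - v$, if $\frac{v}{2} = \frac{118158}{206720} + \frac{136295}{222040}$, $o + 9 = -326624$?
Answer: $- \frac{93703744119249}{286875680} \approx -3.2664 \cdot 10^{5}$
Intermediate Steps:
$o = -326633$ ($o = -9 - 326624 = -326633$)
$v = \frac{680133809}{286875680}$ ($v = 2 \left(\frac{118158}{206720} + \frac{136295}{222040}\right) = 2 \left(118158 \cdot \frac{1}{206720} + 136295 \cdot \frac{1}{222040}\right) = 2 \left(\frac{59079}{103360} + \frac{27259}{44408}\right) = 2 \cdot \frac{680133809}{573751360} = \frac{680133809}{286875680} \approx 2.3708$)
$o - v = -326633 - \frac{680133809}{286875680} = - \frac{93703744119249}{286875680}$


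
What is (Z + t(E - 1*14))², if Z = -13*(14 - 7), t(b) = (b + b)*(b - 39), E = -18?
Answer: 19829209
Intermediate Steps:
t(b) = 2*b*(-39 + b) (t(b) = (2*b)*(-39 + b) = 2*b*(-39 + b))
Z = -91 (Z = -13*7 = -91)
(Z + t(E - 1*14))² = (-91 + 2*(-18 - 1*14)*(-39 + (-18 - 1*14)))² = (-91 + 2*(-18 - 14)*(-39 + (-18 - 14)))² = (-91 + 2*(-32)*(-39 - 32))² = (-91 + 2*(-32)*(-71))² = (-91 + 4544)² = 4453² = 19829209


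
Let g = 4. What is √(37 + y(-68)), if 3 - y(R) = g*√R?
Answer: 2*√(10 - 2*I*√17) ≈ 6.7766 - 2.4337*I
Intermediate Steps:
y(R) = 3 - 4*√R
√(37 + y(-68)) = √(37 + (3 - 8*I*√17)) = √(40 - 8*I*√17)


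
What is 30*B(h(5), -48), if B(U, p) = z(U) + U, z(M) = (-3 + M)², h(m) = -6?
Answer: 2250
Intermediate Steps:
B(U, p) = U + (-3 + U)² (B(U, p) = (-3 + U)² + U = U + (-3 + U)²)
30*B(h(5), -48) = 30*(-6 + (-3 - 6)²) = 30*(-6 + (-9)²) = 30*(-6 + 81) = 30*75 = 2250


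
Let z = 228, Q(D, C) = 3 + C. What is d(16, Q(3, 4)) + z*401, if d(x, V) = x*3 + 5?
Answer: 91481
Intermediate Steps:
d(x, V) = 5 + 3*x (d(x, V) = 3*x + 5 = 5 + 3*x)
d(16, Q(3, 4)) + z*401 = (5 + 3*16) + 228*401 = (5 + 48) + 91428 = 53 + 91428 = 91481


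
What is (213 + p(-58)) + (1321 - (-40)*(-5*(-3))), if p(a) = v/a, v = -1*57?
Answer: 123829/58 ≈ 2135.0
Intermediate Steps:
v = -57
p(a) = -57/a
(213 + p(-58)) + (1321 - (-40)*(-5*(-3))) = (213 - 57/(-58)) + (1321 - (-40)*(-5*(-3))) = (213 - 57*(-1/58)) + (1321 - (-40)*15) = (213 + 57/58) + (1321 - 1*(-600)) = 12411/58 + (1321 + 600) = 12411/58 + 1921 = 123829/58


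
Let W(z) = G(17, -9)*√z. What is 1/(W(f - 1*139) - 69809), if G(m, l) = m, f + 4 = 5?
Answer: -69809/4873336363 - 17*I*√138/4873336363 ≈ -1.4325e-5 - 4.0979e-8*I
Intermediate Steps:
f = 1 (f = -4 + 5 = 1)
W(z) = 17*√z
1/(W(f - 1*139) - 69809) = 1/(17*√(1 - 1*139) - 69809) = 1/(17*√(1 - 139) - 69809) = 1/(17*√(-138) - 69809) = 1/(17*(I*√138) - 69809) = 1/(17*I*√138 - 69809) = 1/(-69809 + 17*I*√138)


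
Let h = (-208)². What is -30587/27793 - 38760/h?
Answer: -300071581/150304544 ≈ -1.9964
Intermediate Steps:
h = 43264
-30587/27793 - 38760/h = -30587/27793 - 38760/43264 = -30587*1/27793 - 38760*1/43264 = -30587/27793 - 4845/5408 = -300071581/150304544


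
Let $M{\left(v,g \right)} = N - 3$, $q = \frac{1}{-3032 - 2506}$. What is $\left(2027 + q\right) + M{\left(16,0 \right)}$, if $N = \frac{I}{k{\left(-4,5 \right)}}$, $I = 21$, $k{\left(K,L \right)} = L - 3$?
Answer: $\frac{5633530}{2769} \approx 2034.5$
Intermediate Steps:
$q = - \frac{1}{5538}$ ($q = \frac{1}{-5538} = - \frac{1}{5538} \approx -0.00018057$)
$k{\left(K,L \right)} = -3 + L$
$N = \frac{21}{2}$ ($N = \frac{21}{-3 + 5} = \frac{21}{2} \approx 10.5$)
$M{\left(v,g \right)} = \frac{15}{2}$ ($M{\left(v,g \right)} = \frac{21}{2} - 3 = \frac{15}{2}$)
$\left(2027 + q\right) + M{\left(16,0 \right)} = \left(2027 - \frac{1}{5538}\right) + \frac{15}{2} = \frac{11225525}{5538} + \frac{15}{2} = \frac{5633530}{2769}$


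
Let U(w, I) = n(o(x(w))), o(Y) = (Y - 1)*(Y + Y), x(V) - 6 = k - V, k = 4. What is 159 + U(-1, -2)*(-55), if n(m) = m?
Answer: -11941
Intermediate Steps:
x(V) = 10 - V (x(V) = 6 + (4 - V) = 10 - V)
o(Y) = 2*Y*(-1 + Y) (o(Y) = (-1 + Y)*(2*Y) = 2*Y*(-1 + Y))
U(w, I) = 2*(9 - w)*(10 - w) (U(w, I) = 2*(10 - w)*(-1 + (10 - w)) = 2*(10 - w)*(9 - w) = 2*(9 - w)*(10 - w))
159 + U(-1, -2)*(-55) = 159 + (2*(9 - 1*(-1))*(10 - 1*(-1)))*(-55) = 159 + (2*(9 + 1)*(10 + 1))*(-55) = 159 + (2*10*11)*(-55) = 159 + 220*(-55) = 159 - 12100 = -11941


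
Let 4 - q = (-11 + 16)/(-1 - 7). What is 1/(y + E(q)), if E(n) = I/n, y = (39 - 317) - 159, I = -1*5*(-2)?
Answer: -37/16089 ≈ -0.0022997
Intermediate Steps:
I = 10 (I = -5*(-2) = 10)
q = 37/8 (q = 4 - (-11 + 16)/(-1 - 7) = 4 - 5/(-8) = 4 - 5*(-1)/8 = 4 - 1*(-5/8) = 4 + 5/8 = 37/8 ≈ 4.6250)
y = -437 (y = -278 - 159 = -437)
E(n) = 10/n
1/(y + E(q)) = 1/(-437 + 10/(37/8)) = 1/(-437 + 10*(8/37)) = 1/(-437 + 80/37) = 1/(-16089/37) = -37/16089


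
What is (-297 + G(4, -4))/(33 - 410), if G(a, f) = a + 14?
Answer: 279/377 ≈ 0.74005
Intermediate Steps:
G(a, f) = 14 + a
(-297 + G(4, -4))/(33 - 410) = (-297 + (14 + 4))/(33 - 410) = (-297 + 18)/(-377) = -279*(-1/377) = 279/377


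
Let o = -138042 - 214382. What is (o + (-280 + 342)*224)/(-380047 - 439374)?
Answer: 338536/819421 ≈ 0.41314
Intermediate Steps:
o = -352424
(o + (-280 + 342)*224)/(-380047 - 439374) = (-352424 + (-280 + 342)*224)/(-380047 - 439374) = (-352424 + 62*224)/(-819421) = (-352424 + 13888)*(-1/819421) = -338536*(-1/819421) = 338536/819421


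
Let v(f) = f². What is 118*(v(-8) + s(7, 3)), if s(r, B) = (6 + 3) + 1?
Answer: 8732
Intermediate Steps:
s(r, B) = 10 (s(r, B) = 9 + 1 = 10)
118*(v(-8) + s(7, 3)) = 118*((-8)² + 10) = 118*(64 + 10) = 118*74 = 8732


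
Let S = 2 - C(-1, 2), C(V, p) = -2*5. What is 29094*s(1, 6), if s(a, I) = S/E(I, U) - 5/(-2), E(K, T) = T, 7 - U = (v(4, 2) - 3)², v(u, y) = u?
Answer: 130923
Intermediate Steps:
C(V, p) = -10
U = 6 (U = 7 - (4 - 3)² = 7 - 1*1² = 7 - 1*1 = 7 - 1 = 6)
S = 12 (S = 2 - 1*(-10) = 2 + 10 = 12)
s(a, I) = 9/2 (s(a, I) = 12/6 - 5/(-2) = 12*(⅙) - 5*(-½) = 2 + 5/2 = 9/2)
29094*s(1, 6) = 29094*(9/2) = 130923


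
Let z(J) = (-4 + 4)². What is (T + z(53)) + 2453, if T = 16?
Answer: 2469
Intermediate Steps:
z(J) = 0 (z(J) = 0² = 0)
(T + z(53)) + 2453 = (16 + 0) + 2453 = 16 + 2453 = 2469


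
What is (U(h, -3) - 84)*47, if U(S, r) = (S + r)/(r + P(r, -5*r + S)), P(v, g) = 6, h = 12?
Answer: -3807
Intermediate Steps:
U(S, r) = (S + r)/(6 + r) (U(S, r) = (S + r)/(r + 6) = (S + r)/(6 + r))
(U(h, -3) - 84)*47 = ((12 - 3)/(6 - 3) - 84)*47 = (9/3 - 84)*47 = ((1/3)*9 - 84)*47 = (3 - 84)*47 = -81*47 = -3807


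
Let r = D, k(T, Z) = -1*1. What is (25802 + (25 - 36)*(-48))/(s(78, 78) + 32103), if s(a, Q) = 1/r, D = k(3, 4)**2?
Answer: 13165/16052 ≈ 0.82015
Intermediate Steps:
k(T, Z) = -1
D = 1 (D = (-1)**2 = 1)
r = 1
s(a, Q) = 1 (s(a, Q) = 1/1 = 1)
(25802 + (25 - 36)*(-48))/(s(78, 78) + 32103) = (25802 + (25 - 36)*(-48))/(1 + 32103) = (25802 - 11*(-48))/32104 = (25802 + 528)*(1/32104) = 26330*(1/32104) = 13165/16052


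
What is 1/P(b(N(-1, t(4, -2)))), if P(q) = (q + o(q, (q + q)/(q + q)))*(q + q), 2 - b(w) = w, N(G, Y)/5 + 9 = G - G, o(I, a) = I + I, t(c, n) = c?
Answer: 1/13254 ≈ 7.5449e-5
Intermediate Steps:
o(I, a) = 2*I
N(G, Y) = -45 (N(G, Y) = -45 + 5*(G - G) = -45 + 5*0 = -45 + 0 = -45)
b(w) = 2 - w
P(q) = 6*q² (P(q) = (q + 2*q)*(q + q) = (3*q)*(2*q) = 6*q²)
1/P(b(N(-1, t(4, -2)))) = 1/(6*(2 - 1*(-45))²) = 1/(6*(2 + 45)²) = 1/(6*47²) = 1/(6*2209) = 1/13254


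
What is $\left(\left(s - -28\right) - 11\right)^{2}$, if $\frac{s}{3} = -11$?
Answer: $256$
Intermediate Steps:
$s = -33$ ($s = 3 \left(-11\right) = -33$)
$\left(\left(s - -28\right) - 11\right)^{2} = \left(\left(-33 - -28\right) - 11\right)^{2} = \left(\left(-33 + 28\right) - 11\right)^{2} = \left(-5 - 11\right)^{2} = \left(-16\right)^{2} = 256$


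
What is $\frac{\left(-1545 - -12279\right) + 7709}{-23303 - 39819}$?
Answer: $- \frac{18443}{63122} \approx -0.29218$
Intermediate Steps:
$\frac{\left(-1545 - -12279\right) + 7709}{-23303 - 39819} = \frac{\left(-1545 + 12279\right) + 7709}{-23303 - 39819} = \frac{10734 + 7709}{-23303 - 39819} = \frac{18443}{-63122} = 18443 \left(- \frac{1}{63122}\right) = - \frac{18443}{63122}$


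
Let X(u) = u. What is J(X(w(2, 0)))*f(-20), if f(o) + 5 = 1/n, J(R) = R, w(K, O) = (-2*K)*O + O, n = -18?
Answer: 0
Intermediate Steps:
w(K, O) = O - 2*K*O (w(K, O) = -2*K*O + O = O - 2*K*O)
f(o) = -91/18 (f(o) = -5 + 1/(-18) = -5 - 1/18 = -91/18)
J(X(w(2, 0)))*f(-20) = (0*(1 - 2*2))*(-91/18) = (0*(1 - 4))*(-91/18) = (0*(-3))*(-91/18) = 0*(-91/18) = 0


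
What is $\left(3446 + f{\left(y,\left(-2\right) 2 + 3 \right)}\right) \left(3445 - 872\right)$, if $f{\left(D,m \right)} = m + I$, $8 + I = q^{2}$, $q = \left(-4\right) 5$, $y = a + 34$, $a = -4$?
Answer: $9872601$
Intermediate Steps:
$y = 30$ ($y = -4 + 34 = 30$)
$q = -20$
$I = 392$ ($I = -8 + \left(-20\right)^{2} = -8 + 400 = 392$)
$f{\left(D,m \right)} = 392 + m$ ($f{\left(D,m \right)} = m + 392 = 392 + m$)
$\left(3446 + f{\left(y,\left(-2\right) 2 + 3 \right)}\right) \left(3445 - 872\right) = \left(3446 + \left(392 + \left(\left(-2\right) 2 + 3\right)\right)\right) \left(3445 - 872\right) = \left(3446 + \left(392 + \left(-4 + 3\right)\right)\right) 2573 = \left(3446 + \left(392 - 1\right)\right) 2573 = \left(3446 + 391\right) 2573 = 3837 \cdot 2573 = 9872601$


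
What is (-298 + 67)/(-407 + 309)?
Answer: 33/14 ≈ 2.3571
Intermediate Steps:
(-298 + 67)/(-407 + 309) = -231/(-98) = -231*(-1/98) = 33/14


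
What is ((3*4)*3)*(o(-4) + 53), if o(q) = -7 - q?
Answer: 1800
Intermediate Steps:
((3*4)*3)*(o(-4) + 53) = ((3*4)*3)*((-7 - 1*(-4)) + 53) = (12*3)*((-7 + 4) + 53) = 36*(-3 + 53) = 36*50 = 1800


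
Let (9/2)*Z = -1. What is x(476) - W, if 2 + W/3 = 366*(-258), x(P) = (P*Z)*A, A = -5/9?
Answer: 22951250/81 ≈ 2.8335e+5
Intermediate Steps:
Z = -2/9 (Z = (2/9)*(-1) = -2/9 ≈ -0.22222)
A = -5/9 (A = -5*1/9 = -5/9 ≈ -0.55556)
x(P) = 10*P/81 (x(P) = (P*(-2/9))*(-5/9) = -2*P/9*(-5/9) = 10*P/81)
W = -283290 (W = -6 + 3*(366*(-258)) = -6 + 3*(-94428) = -6 - 283284 = -283290)
x(476) - W = (10/81)*476 - 1*(-283290) = 4760/81 + 283290 = 22951250/81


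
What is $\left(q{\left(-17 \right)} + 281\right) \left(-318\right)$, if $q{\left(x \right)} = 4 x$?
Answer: $-67734$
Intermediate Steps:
$\left(q{\left(-17 \right)} + 281\right) \left(-318\right) = \left(4 \left(-17\right) + 281\right) \left(-318\right) = \left(-68 + 281\right) \left(-318\right) = 213 \left(-318\right) = -67734$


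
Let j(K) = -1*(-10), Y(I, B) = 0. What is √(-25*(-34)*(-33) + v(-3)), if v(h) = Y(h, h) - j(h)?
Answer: 2*I*√7015 ≈ 167.51*I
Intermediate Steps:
j(K) = 10
v(h) = -10 (v(h) = 0 - 1*10 = 0 - 10 = -10)
√(-25*(-34)*(-33) + v(-3)) = √(-25*(-34)*(-33) - 10) = √(850*(-33) - 10) = √(-28050 - 10) = √(-28060) = 2*I*√7015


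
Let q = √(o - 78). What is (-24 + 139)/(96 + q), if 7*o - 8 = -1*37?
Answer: 77280/65087 - 575*I*√161/65087 ≈ 1.1873 - 0.1121*I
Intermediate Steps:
o = -29/7 (o = 8/7 + (-1*37)/7 = 8/7 + (⅐)*(-37) = 8/7 - 37/7 = -29/7 ≈ -4.1429)
q = 5*I*√161/7 (q = √(-29/7 - 78) = √(-575/7) = 5*I*√161/7 ≈ 9.0633*I)
(-24 + 139)/(96 + q) = (-24 + 139)/(96 + 5*I*√161/7) = 115/(96 + 5*I*√161/7)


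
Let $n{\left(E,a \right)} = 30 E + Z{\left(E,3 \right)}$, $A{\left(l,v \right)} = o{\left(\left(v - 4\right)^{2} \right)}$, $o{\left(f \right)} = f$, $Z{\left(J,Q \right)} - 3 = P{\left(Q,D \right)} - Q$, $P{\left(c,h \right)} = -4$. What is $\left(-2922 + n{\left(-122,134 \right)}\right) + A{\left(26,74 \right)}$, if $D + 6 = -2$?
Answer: $-1686$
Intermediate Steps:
$D = -8$ ($D = -6 - 2 = -8$)
$Z{\left(J,Q \right)} = -1 - Q$ ($Z{\left(J,Q \right)} = 3 - \left(4 + Q\right) = -1 - Q$)
$A{\left(l,v \right)} = \left(-4 + v\right)^{2}$ ($A{\left(l,v \right)} = \left(v - 4\right)^{2} = \left(-4 + v\right)^{2}$)
$n{\left(E,a \right)} = -4 + 30 E$ ($n{\left(E,a \right)} = 30 E - 4 = -4 + 30 E$)
$\left(-2922 + n{\left(-122,134 \right)}\right) + A{\left(26,74 \right)} = \left(-2922 + \left(-4 + 30 \left(-122\right)\right)\right) + \left(-4 + 74\right)^{2} = \left(-2922 - 3664\right) + 70^{2} = \left(-2922 - 3664\right) + 4900 = -6586 + 4900 = -1686$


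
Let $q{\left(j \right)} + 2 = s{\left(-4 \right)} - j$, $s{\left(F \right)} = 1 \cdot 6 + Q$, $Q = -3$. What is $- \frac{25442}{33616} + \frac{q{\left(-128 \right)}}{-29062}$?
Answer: $- \frac{16902997}{22203368} \approx -0.76128$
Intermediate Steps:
$s{\left(F \right)} = 3$ ($s{\left(F \right)} = 1 \cdot 6 - 3 = 6 - 3 = 3$)
$q{\left(j \right)} = 1 - j$ ($q{\left(j \right)} = -2 - \left(-3 + j\right) = 1 - j$)
$- \frac{25442}{33616} + \frac{q{\left(-128 \right)}}{-29062} = - \frac{25442}{33616} + \frac{1 - -128}{-29062} = \left(-25442\right) \frac{1}{33616} + \left(1 + 128\right) \left(- \frac{1}{29062}\right) = - \frac{12721}{16808} + 129 \left(- \frac{1}{29062}\right) = - \frac{12721}{16808} - \frac{129}{29062} = - \frac{16902997}{22203368}$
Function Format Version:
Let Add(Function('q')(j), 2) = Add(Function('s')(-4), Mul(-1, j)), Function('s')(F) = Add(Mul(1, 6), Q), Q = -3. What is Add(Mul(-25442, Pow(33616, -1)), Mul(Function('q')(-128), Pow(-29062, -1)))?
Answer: Rational(-16902997, 22203368) ≈ -0.76128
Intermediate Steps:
Function('s')(F) = 3 (Function('s')(F) = Add(Mul(1, 6), -3) = Add(6, -3) = 3)
Function('q')(j) = Add(1, Mul(-1, j)) (Function('q')(j) = Add(-2, Add(3, Mul(-1, j))) = Add(1, Mul(-1, j)))
Add(Mul(-25442, Pow(33616, -1)), Mul(Function('q')(-128), Pow(-29062, -1))) = Add(Mul(-25442, Pow(33616, -1)), Mul(Add(1, Mul(-1, -128)), Pow(-29062, -1))) = Add(Mul(-25442, Rational(1, 33616)), Mul(Add(1, 128), Rational(-1, 29062))) = Add(Rational(-12721, 16808), Mul(129, Rational(-1, 29062))) = Add(Rational(-12721, 16808), Rational(-129, 29062)) = Rational(-16902997, 22203368)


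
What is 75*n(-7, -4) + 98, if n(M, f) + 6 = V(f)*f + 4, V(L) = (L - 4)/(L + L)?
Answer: -352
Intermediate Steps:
V(L) = (-4 + L)/(2*L) (V(L) = (-4 + L)/((2*L)) = (-4 + L)*(1/(2*L)) = (-4 + L)/(2*L))
n(M, f) = -4 + f/2 (n(M, f) = -6 + (((-4 + f)/(2*f))*f + 4) = -6 + ((-2 + f/2) + 4) = -6 + (2 + f/2) = -4 + f/2)
75*n(-7, -4) + 98 = 75*(-4 + (½)*(-4)) + 98 = 75*(-4 - 2) + 98 = 75*(-6) + 98 = -450 + 98 = -352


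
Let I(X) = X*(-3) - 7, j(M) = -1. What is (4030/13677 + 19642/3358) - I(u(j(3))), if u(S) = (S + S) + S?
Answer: 4137427/998421 ≈ 4.1440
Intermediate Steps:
u(S) = 3*S (u(S) = 2*S + S = 3*S)
I(X) = -7 - 3*X (I(X) = -3*X - 7 = -7 - 3*X)
(4030/13677 + 19642/3358) - I(u(j(3))) = (4030/13677 + 19642/3358) - (-7 - 9*(-1)) = (4030*(1/13677) + 19642*(1/3358)) - (-7 - 3*(-3)) = (4030/13677 + 427/73) - (-7 + 9) = 6134269/998421 - 1*2 = 6134269/998421 - 2 = 4137427/998421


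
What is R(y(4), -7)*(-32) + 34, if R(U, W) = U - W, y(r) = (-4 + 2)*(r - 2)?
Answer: -62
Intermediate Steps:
y(r) = 4 - 2*r (y(r) = -2*(-2 + r) = 4 - 2*r)
R(y(4), -7)*(-32) + 34 = ((4 - 2*4) - 1*(-7))*(-32) + 34 = ((4 - 8) + 7)*(-32) + 34 = (-4 + 7)*(-32) + 34 = 3*(-32) + 34 = -96 + 34 = -62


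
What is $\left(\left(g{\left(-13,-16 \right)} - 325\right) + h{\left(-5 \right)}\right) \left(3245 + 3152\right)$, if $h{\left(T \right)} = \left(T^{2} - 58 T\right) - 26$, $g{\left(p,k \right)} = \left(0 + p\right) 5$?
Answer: $-646097$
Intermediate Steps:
$g{\left(p,k \right)} = 5 p$ ($g{\left(p,k \right)} = p 5 = 5 p$)
$h{\left(T \right)} = -26 + T^{2} - 58 T$
$\left(\left(g{\left(-13,-16 \right)} - 325\right) + h{\left(-5 \right)}\right) \left(3245 + 3152\right) = \left(\left(5 \left(-13\right) - 325\right) - \left(-264 - 25\right)\right) \left(3245 + 3152\right) = \left(\left(-65 - 325\right) + \left(-26 + 25 + 290\right)\right) 6397 = \left(-390 + 289\right) 6397 = \left(-101\right) 6397 = -646097$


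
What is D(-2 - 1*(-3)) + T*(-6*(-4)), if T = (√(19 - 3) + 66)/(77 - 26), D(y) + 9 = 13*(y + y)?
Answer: 849/17 ≈ 49.941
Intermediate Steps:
D(y) = -9 + 26*y (D(y) = -9 + 13*(y + y) = -9 + 13*(2*y) = -9 + 26*y)
T = 70/51 (T = (√16 + 66)/51 = (4 + 66)*(1/51) = 70*(1/51) = 70/51 ≈ 1.3725)
D(-2 - 1*(-3)) + T*(-6*(-4)) = (-9 + 26*(-2 - 1*(-3))) + 70*(-6*(-4))/51 = (-9 + 26*(-2 + 3)) + (70/51)*24 = (-9 + 26*1) + 560/17 = (-9 + 26) + 560/17 = 17 + 560/17 = 849/17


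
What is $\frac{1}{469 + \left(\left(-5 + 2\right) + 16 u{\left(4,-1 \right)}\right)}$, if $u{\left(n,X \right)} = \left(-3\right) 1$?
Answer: $\frac{1}{418} \approx 0.0023923$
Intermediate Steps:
$u{\left(n,X \right)} = -3$
$\frac{1}{469 + \left(\left(-5 + 2\right) + 16 u{\left(4,-1 \right)}\right)} = \frac{1}{469 + \left(\left(-5 + 2\right) + 16 \left(-3\right)\right)} = \frac{1}{469 - 51} = \frac{1}{418}$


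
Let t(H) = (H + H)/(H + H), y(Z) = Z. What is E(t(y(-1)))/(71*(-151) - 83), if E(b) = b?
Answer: -1/10804 ≈ -9.2558e-5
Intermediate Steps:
t(H) = 1 (t(H) = (2*H)/((2*H)) = (2*H)*(1/(2*H)) = 1)
E(t(y(-1)))/(71*(-151) - 83) = 1/(71*(-151) - 83) = 1/(-10721 - 83) = 1/(-10804) = 1*(-1/10804) = -1/10804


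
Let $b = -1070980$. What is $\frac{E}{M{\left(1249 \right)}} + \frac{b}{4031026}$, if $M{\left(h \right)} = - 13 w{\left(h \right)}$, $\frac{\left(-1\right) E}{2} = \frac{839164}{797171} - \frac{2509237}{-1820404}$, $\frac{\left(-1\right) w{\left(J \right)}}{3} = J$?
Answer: $- \frac{274398496833529585711}{1032411503758315570474} \approx -0.26578$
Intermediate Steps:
$w{\left(J \right)} = - 3 J$
$E = - \frac{3527908470783}{725586638542}$ ($E = - 2 \left(\frac{839164}{797171} - \frac{2509237}{-1820404}\right) = - 2 \left(839164 \cdot \frac{1}{797171} - - \frac{2509237}{1820404}\right) = - 2 \left(\frac{839164}{797171} + \frac{2509237}{1820404}\right) = \left(-2\right) \frac{3527908470783}{1451173277084} = - \frac{3527908470783}{725586638542} \approx -4.8621$)
$M{\left(h \right)} = 39 h$ ($M{\left(h \right)} = - 13 \left(- 3 h\right) = 39 h$)
$\frac{E}{M{\left(1249 \right)}} + \frac{b}{4031026} = - \frac{3527908470783}{725586638542 \cdot 39 \cdot 1249} - \frac{1070980}{4031026} = - \frac{3527908470783}{725586638542 \cdot 48711} - \frac{535490}{2015513} = \left(- \frac{3527908470783}{725586638542}\right) \frac{1}{48711} - \frac{535490}{2015513} = - \frac{1175969490261}{11781350250006454} - \frac{535490}{2015513} = - \frac{274398496833529585711}{1032411503758315570474}$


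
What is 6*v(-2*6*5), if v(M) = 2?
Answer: 12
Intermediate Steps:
6*v(-2*6*5) = 6*2 = 12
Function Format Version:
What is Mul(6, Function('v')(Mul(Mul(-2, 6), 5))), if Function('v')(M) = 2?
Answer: 12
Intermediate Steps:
Mul(6, Function('v')(Mul(Mul(-2, 6), 5))) = Mul(6, 2) = 12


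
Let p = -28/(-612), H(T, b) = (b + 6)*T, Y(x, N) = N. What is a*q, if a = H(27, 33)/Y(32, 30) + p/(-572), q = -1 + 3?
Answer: 15359023/218790 ≈ 70.200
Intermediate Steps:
H(T, b) = T*(6 + b) (H(T, b) = (6 + b)*T = T*(6 + b))
p = 7/153 (p = -28*(-1/612) = 7/153 ≈ 0.045752)
q = 2
a = 15359023/437580 (a = (27*(6 + 33))/30 + (7/153)/(-572) = (27*39)*(1/30) + (7/153)*(-1/572) = 1053*(1/30) - 7/87516 = 351/10 - 7/87516 = 15359023/437580 ≈ 35.100)
a*q = (15359023/437580)*2 = 15359023/218790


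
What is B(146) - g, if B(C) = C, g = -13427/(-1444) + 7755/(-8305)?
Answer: 30010551/218044 ≈ 137.64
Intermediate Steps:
g = 1823873/218044 (g = -13427*(-1/1444) + 7755*(-1/8305) = 13427/1444 - 141/151 = 1823873/218044 ≈ 8.3647)
B(146) - g = 146 - 1*1823873/218044 = 146 - 1823873/218044 = 30010551/218044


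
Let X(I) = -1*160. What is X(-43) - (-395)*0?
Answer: -160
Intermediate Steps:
X(I) = -160
X(-43) - (-395)*0 = -160 - (-395)*0 = -160 - 1*0 = -160 + 0 = -160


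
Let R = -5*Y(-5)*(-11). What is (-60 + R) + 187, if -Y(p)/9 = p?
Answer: 2602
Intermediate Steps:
Y(p) = -9*p
R = 2475 (R = -(-45)*(-5)*(-11) = -5*45*(-11) = -225*(-11) = 2475)
(-60 + R) + 187 = (-60 + 2475) + 187 = 2415 + 187 = 2602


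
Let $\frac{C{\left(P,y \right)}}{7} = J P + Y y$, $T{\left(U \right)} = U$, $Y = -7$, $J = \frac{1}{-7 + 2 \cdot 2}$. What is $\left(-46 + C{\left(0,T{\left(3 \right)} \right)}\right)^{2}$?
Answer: $37249$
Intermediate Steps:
$J = - \frac{1}{3}$ ($J = \frac{1}{-7 + 4} = \frac{1}{-3} = - \frac{1}{3} \approx -0.33333$)
$C{\left(P,y \right)} = - 49 y - \frac{7 P}{3}$ ($C{\left(P,y \right)} = 7 \left(- \frac{P}{3} - 7 y\right) = 7 \left(- 7 y - \frac{P}{3}\right) = - 49 y - \frac{7 P}{3}$)
$\left(-46 + C{\left(0,T{\left(3 \right)} \right)}\right)^{2} = \left(-46 - 147\right)^{2} = \left(-193\right)^{2} = 37249$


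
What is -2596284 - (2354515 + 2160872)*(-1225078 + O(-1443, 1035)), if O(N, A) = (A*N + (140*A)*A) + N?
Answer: -664897394026722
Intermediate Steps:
O(N, A) = N + 140*A² + A*N (O(N, A) = (A*N + 140*A²) + N = (140*A² + A*N) + N = N + 140*A² + A*N)
-2596284 - (2354515 + 2160872)*(-1225078 + O(-1443, 1035)) = -2596284 - (2354515 + 2160872)*(-1225078 + (-1443 + 140*1035² + 1035*(-1443))) = -2596284 - 4515387*(-1225078 + (-1443 + 140*1071225 - 1493505)) = -2596284 - 4515387*(-1225078 + (-1443 + 149971500 - 1493505)) = -2596284 - 4515387*(-1225078 + 148476552) = -2596284 - 4515387*147251474 = -2596284 - 1*664897391430438 = -2596284 - 664897391430438 = -664897394026722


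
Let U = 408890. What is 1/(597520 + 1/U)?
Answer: 408890/244319952801 ≈ 1.6736e-6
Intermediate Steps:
1/(597520 + 1/U) = 1/(597520 + 1/408890) = 1/(244319952801/408890) = 408890/244319952801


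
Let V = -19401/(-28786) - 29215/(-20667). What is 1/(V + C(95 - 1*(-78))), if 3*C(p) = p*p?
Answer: 594920262/5936364783923 ≈ 0.00010022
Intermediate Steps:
C(p) = p**2/3 (C(p) = (p*p)/3 = p**2/3)
V = 1241943457/594920262 (V = -19401*(-1/28786) - 29215*(-1/20667) = 19401/28786 + 29215/20667 = 1241943457/594920262 ≈ 2.0876)
1/(V + C(95 - 1*(-78))) = 1/(1241943457/594920262 + (95 - 1*(-78))**2/3) = 1/(1241943457/594920262 + (95 + 78)**2/3) = 1/(1241943457/594920262 + (1/3)*173**2) = 1/(1241943457/594920262 + (1/3)*29929) = 1/(1241943457/594920262 + 29929/3) = 1/(5936364783923/594920262) = 594920262/5936364783923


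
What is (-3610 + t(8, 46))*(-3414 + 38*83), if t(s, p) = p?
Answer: 926640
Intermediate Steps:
(-3610 + t(8, 46))*(-3414 + 38*83) = (-3610 + 46)*(-3414 + 38*83) = -3564*(-3414 + 3154) = -3564*(-260) = 926640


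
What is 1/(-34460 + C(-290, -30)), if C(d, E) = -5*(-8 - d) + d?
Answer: -1/36160 ≈ -2.7655e-5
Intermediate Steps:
C(d, E) = 40 + 6*d (C(d, E) = (40 + 5*d) + d = 40 + 6*d)
1/(-34460 + C(-290, -30)) = 1/(-34460 + (40 + 6*(-290))) = 1/(-34460 + (40 - 1740)) = 1/(-34460 - 1700) = 1/(-36160) = -1/36160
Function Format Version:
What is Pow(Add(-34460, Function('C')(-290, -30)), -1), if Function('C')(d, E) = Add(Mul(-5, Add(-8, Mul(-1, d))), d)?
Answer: Rational(-1, 36160) ≈ -2.7655e-5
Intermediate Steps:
Function('C')(d, E) = Add(40, Mul(6, d)) (Function('C')(d, E) = Add(Add(40, Mul(5, d)), d) = Add(40, Mul(6, d)))
Pow(Add(-34460, Function('C')(-290, -30)), -1) = Pow(Add(-34460, Add(40, Mul(6, -290))), -1) = Pow(Add(-34460, Add(40, -1740)), -1) = Pow(Add(-34460, -1700), -1) = Pow(-36160, -1) = Rational(-1, 36160)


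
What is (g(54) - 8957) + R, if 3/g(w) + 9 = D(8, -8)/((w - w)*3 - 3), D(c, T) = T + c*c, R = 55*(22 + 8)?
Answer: -606490/83 ≈ -7307.1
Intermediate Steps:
R = 1650 (R = 55*30 = 1650)
D(c, T) = T + c²
g(w) = -9/83 (g(w) = 3/(-9 + (-8 + 8²)/((w - w)*3 - 3)) = 3/(-9 + (-8 + 64)/(0*3 - 3)) = 3/(-9 + 56/(0 - 3)) = 3/(-9 + 56/(-3)) = 3/(-9 + 56*(-⅓)) = 3/(-9 - 56/3) = 3/(-83/3) = 3*(-3/83) = -9/83)
(g(54) - 8957) + R = (-9/83 - 8957) + 1650 = -743440/83 + 1650 = -606490/83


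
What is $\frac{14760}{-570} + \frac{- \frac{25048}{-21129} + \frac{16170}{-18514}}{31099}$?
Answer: $- \frac{2992681959650275}{115571096075793} \approx -25.895$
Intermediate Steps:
$\frac{14760}{-570} + \frac{- \frac{25048}{-21129} + \frac{16170}{-18514}}{31099} = 14760 \left(- \frac{1}{570}\right) + \left(\left(-25048\right) \left(- \frac{1}{21129}\right) + 16170 \left(- \frac{1}{18514}\right)\right) \frac{1}{31099} = - \frac{492}{19} + \left(\frac{25048}{21129} - \frac{8085}{9257}\right) \frac{1}{31099} = - \frac{492}{19} + \frac{61041371}{195591153} \cdot \frac{1}{31099} = - \frac{492}{19} + \frac{61041371}{6082689267147} = - \frac{2992681959650275}{115571096075793}$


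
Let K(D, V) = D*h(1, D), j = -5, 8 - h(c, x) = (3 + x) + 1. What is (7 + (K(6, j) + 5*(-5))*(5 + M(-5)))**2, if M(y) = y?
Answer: 49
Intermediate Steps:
h(c, x) = 4 - x (h(c, x) = 8 - ((3 + x) + 1) = 8 - (4 + x) = 8 + (-4 - x) = 4 - x)
K(D, V) = D*(4 - D)
(7 + (K(6, j) + 5*(-5))*(5 + M(-5)))**2 = (7 + (6*(4 - 1*6) + 5*(-5))*(5 - 5))**2 = (7 + (6*(4 - 6) - 25)*0)**2 = (7 + (6*(-2) - 25)*0)**2 = (7 + (-12 - 25)*0)**2 = (7 - 37*0)**2 = (7 + 0)**2 = 7**2 = 49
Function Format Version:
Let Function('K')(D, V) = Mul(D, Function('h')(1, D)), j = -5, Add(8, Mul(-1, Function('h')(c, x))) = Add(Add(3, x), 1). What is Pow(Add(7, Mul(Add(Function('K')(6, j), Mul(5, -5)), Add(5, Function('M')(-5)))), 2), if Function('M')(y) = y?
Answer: 49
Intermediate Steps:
Function('h')(c, x) = Add(4, Mul(-1, x)) (Function('h')(c, x) = Add(8, Mul(-1, Add(Add(3, x), 1))) = Add(8, Mul(-1, Add(4, x))) = Add(8, Add(-4, Mul(-1, x))) = Add(4, Mul(-1, x)))
Function('K')(D, V) = Mul(D, Add(4, Mul(-1, D)))
Pow(Add(7, Mul(Add(Function('K')(6, j), Mul(5, -5)), Add(5, Function('M')(-5)))), 2) = Pow(Add(7, Mul(Add(Mul(6, Add(4, Mul(-1, 6))), Mul(5, -5)), Add(5, -5))), 2) = Pow(Add(7, Mul(Add(Mul(6, Add(4, -6)), -25), 0)), 2) = Pow(Add(7, Mul(Add(Mul(6, -2), -25), 0)), 2) = Pow(Add(7, Mul(Add(-12, -25), 0)), 2) = Pow(Add(7, Mul(-37, 0)), 2) = Pow(Add(7, 0), 2) = Pow(7, 2) = 49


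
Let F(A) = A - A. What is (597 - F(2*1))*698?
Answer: 416706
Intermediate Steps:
F(A) = 0
(597 - F(2*1))*698 = (597 - 1*0)*698 = (597 + 0)*698 = 597*698 = 416706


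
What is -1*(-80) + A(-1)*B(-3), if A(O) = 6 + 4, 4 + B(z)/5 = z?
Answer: -270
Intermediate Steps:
B(z) = -20 + 5*z
A(O) = 10
-1*(-80) + A(-1)*B(-3) = -1*(-80) + 10*(-20 + 5*(-3)) = 80 + 10*(-20 - 15) = 80 + 10*(-35) = 80 - 350 = -270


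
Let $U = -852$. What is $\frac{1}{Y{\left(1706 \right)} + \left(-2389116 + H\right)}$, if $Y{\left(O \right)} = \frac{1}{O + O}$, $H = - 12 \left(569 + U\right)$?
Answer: $- \frac{3412}{8140076639} \approx -4.1916 \cdot 10^{-7}$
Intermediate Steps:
$H = 3396$ ($H = - 12 \left(569 - 852\right) = \left(-12\right) \left(-283\right) = 3396$)
$Y{\left(O \right)} = \frac{1}{2 O}$
$\frac{1}{Y{\left(1706 \right)} + \left(-2389116 + H\right)} = \frac{1}{\frac{1}{2 \cdot 1706} + \left(-2389116 + 3396\right)} = \frac{1}{\frac{1}{2} \cdot \frac{1}{1706} - 2385720} = \frac{1}{\frac{1}{3412} - 2385720} = \frac{1}{- \frac{8140076639}{3412}} = - \frac{3412}{8140076639}$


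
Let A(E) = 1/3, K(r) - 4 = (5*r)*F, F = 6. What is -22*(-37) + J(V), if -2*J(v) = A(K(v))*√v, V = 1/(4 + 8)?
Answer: 814 - √3/36 ≈ 813.95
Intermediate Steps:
V = 1/12 ≈ 0.083333
K(r) = 4 + 30*r (K(r) = 4 + (5*r)*6 = 4 + 30*r)
A(E) = ⅓
J(v) = -√v/6
-22*(-37) + J(V) = -22*(-37) - √3/36 = 814 - √3/36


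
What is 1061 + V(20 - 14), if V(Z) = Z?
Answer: 1067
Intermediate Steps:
1061 + V(20 - 14) = 1061 + (20 - 14) = 1061 + 6 = 1067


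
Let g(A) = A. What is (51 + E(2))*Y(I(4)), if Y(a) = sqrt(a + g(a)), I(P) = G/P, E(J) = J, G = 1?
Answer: 53*sqrt(2)/2 ≈ 37.477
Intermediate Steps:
I(P) = 1/P
Y(a) = sqrt(2)*sqrt(a) (Y(a) = sqrt(a + a) = sqrt(2*a) = sqrt(2)*sqrt(a))
(51 + E(2))*Y(I(4)) = (51 + 2)*(sqrt(2)*sqrt(1/4)) = 53*(sqrt(2)*sqrt(1/4)) = 53*(sqrt(2)*(1/2)) = 53*(sqrt(2)/2) = 53*sqrt(2)/2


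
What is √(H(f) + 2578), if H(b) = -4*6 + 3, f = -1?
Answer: √2557 ≈ 50.567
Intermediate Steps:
H(b) = -21 (H(b) = -24 + 3 = -21)
√(H(f) + 2578) = √(-21 + 2578) = √2557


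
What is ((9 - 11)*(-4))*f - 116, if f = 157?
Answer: 1140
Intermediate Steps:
((9 - 11)*(-4))*f - 116 = ((9 - 11)*(-4))*157 - 116 = -2*(-4)*157 - 116 = 8*157 - 116 = 1256 - 116 = 1140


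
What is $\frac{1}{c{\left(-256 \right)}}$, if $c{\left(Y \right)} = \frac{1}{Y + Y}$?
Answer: $-512$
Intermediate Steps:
$c{\left(Y \right)} = \frac{1}{2 Y}$
$\frac{1}{c{\left(-256 \right)}} = \frac{1}{\frac{1}{2} \frac{1}{-256}} = \frac{1}{\frac{1}{2} \left(- \frac{1}{256}\right)} = \frac{1}{- \frac{1}{512}} = -512$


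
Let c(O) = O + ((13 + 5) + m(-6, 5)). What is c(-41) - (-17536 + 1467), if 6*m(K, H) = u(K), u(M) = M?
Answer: 16045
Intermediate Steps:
m(K, H) = K/6
c(O) = 17 + O (c(O) = O + ((13 + 5) + (⅙)*(-6)) = O + (18 - 1) = O + 17 = 17 + O)
c(-41) - (-17536 + 1467) = (17 - 41) - (-17536 + 1467) = -24 - 1*(-16069) = -24 + 16069 = 16045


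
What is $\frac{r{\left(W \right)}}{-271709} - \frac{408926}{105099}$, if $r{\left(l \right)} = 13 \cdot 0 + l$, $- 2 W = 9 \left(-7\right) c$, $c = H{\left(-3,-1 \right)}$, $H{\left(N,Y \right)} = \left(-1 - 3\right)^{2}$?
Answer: $- \frac{111161844430}{28556344191} \approx -3.8927$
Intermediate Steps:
$H{\left(N,Y \right)} = 16$ ($H{\left(N,Y \right)} = \left(-4\right)^{2} = 16$)
$c = 16$
$W = 504$ ($W = - \frac{9 \left(-7\right) 16}{2} = - \frac{\left(-63\right) 16}{2} = \left(- \frac{1}{2}\right) \left(-1008\right) = 504$)
$r{\left(l \right)} = l$ ($r{\left(l \right)} = 0 + l = l$)
$\frac{r{\left(W \right)}}{-271709} - \frac{408926}{105099} = \frac{504}{-271709} - \frac{408926}{105099} = 504 \left(- \frac{1}{271709}\right) - \frac{408926}{105099} = - \frac{504}{271709} - \frac{408926}{105099} = - \frac{111161844430}{28556344191}$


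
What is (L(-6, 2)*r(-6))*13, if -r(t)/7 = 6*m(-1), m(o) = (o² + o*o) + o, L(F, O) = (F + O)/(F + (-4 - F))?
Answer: -546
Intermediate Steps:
L(F, O) = -F/4 - O/4 (L(F, O) = (F + O)/(-4) = (F + O)*(-¼) = -F/4 - O/4)
m(o) = o + 2*o² (m(o) = (o² + o²) + o = 2*o² + o = o + 2*o²)
r(t) = -42 (r(t) = -42*(-(1 + 2*(-1))) = -42*(-(1 - 2)) = -42*(-1*(-1)) = -42)
(L(-6, 2)*r(-6))*13 = ((-¼*(-6) - ¼*2)*(-42))*13 = ((3/2 - ½)*(-42))*13 = (1*(-42))*13 = -42*13 = -546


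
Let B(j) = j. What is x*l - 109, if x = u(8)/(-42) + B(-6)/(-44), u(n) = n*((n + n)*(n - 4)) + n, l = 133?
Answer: -114677/66 ≈ -1737.5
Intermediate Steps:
u(n) = n + 2*n²*(-4 + n) (u(n) = n*((2*n)*(-4 + n)) + n = n*(2*n*(-4 + n)) + n = 2*n²*(-4 + n) + n = n + 2*n²*(-4 + n))
x = -5657/462 (x = (8*(1 - 8*8 + 2*8²))/(-42) - 6/(-44) = (8*(1 - 64 + 2*64))*(-1/42) - 6*(-1/44) = (8*(1 - 64 + 128))*(-1/42) + 3/22 = (8*65)*(-1/42) + 3/22 = 520*(-1/42) + 3/22 = -260/21 + 3/22 = -5657/462 ≈ -12.245)
x*l - 109 = -5657/462*133 - 109 = -107483/66 - 109 = -114677/66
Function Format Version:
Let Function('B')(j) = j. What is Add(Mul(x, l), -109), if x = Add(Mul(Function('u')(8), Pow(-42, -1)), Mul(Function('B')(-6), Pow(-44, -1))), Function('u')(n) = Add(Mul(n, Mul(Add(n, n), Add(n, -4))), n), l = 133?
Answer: Rational(-114677, 66) ≈ -1737.5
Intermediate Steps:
Function('u')(n) = Add(n, Mul(2, Pow(n, 2), Add(-4, n))) (Function('u')(n) = Add(Mul(n, Mul(Mul(2, n), Add(-4, n))), n) = Add(Mul(n, Mul(2, n, Add(-4, n))), n) = Add(Mul(2, Pow(n, 2), Add(-4, n)), n) = Add(n, Mul(2, Pow(n, 2), Add(-4, n))))
x = Rational(-5657, 462) (x = Add(Mul(Mul(8, Add(1, Mul(-8, 8), Mul(2, Pow(8, 2)))), Pow(-42, -1)), Mul(-6, Pow(-44, -1))) = Add(Mul(Mul(8, Add(1, -64, Mul(2, 64))), Rational(-1, 42)), Mul(-6, Rational(-1, 44))) = Add(Mul(Mul(8, Add(1, -64, 128)), Rational(-1, 42)), Rational(3, 22)) = Add(Mul(Mul(8, 65), Rational(-1, 42)), Rational(3, 22)) = Add(Mul(520, Rational(-1, 42)), Rational(3, 22)) = Add(Rational(-260, 21), Rational(3, 22)) = Rational(-5657, 462) ≈ -12.245)
Add(Mul(x, l), -109) = Add(Mul(Rational(-5657, 462), 133), -109) = Add(Rational(-107483, 66), -109) = Rational(-114677, 66)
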